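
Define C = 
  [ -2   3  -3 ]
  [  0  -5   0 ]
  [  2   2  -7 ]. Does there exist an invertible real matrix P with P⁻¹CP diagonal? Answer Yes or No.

Yes

Characteristic polynomial: p(s) = s^3 + 14s^2 + 65s + 100 = (s + 4)(s + 5)^2.
s = -5 has algebraic multiplicity 2; rank(C + 5I) = 1, so geometric multiplicity = 2.
Every eigenvalue has geometric = algebraic multiplicity, so C is diagonalizable.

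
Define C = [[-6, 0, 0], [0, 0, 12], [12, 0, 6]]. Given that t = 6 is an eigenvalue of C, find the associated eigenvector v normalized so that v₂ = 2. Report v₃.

C − 6I = [[-12, 0, 0], [0, -6, 12], [12, 0, 0]].
Solving (C − 6I)v = 0 gives the eigenspace spanned by (0, 2, 1).
With v₂ = 2, v = (0, 2, 1), so v₃ = 1.

1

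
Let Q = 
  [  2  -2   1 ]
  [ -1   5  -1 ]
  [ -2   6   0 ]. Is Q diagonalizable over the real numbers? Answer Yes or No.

Characteristic polynomial: p(λ) = λ^3 - 7λ^2 + 16λ - 12 = (λ - 3)(λ - 2)^2.
λ = 2 has algebraic multiplicity 2; rank(Q − 2I) = 2, so geometric multiplicity = 1.
Geometric multiplicity < algebraic multiplicity, so Q is not diagonalizable.

No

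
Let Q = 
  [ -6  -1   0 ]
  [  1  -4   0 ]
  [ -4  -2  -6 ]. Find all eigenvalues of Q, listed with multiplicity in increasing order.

-6, -5, -5

Characteristic polynomial: p(λ) = λ^3 + 16λ^2 + 85λ + 150 = (λ + 5)^2(λ + 6).
Roots (with multiplicity): -6, -5, -5.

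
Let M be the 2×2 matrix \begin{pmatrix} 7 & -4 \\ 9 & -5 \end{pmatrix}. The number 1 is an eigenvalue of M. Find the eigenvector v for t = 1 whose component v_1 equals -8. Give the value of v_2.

-12

M − 1I = [[6, -4], [9, -6]].
Solving (M − 1I)v = 0 gives the eigenspace spanned by (-8, -12).
With v_1 = -8, v = (-8, -12), so v_2 = -12.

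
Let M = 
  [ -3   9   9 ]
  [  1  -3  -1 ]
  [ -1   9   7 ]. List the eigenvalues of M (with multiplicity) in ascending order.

-3, -2, 6

Characteristic polynomial: p(λ) = λ^3 - λ^2 - 24λ - 36 = (λ - 6)(λ + 2)(λ + 3).
Roots (with multiplicity): -3, -2, 6.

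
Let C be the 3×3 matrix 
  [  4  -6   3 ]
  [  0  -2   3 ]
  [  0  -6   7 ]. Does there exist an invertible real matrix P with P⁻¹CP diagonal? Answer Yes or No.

Characteristic polynomial: p(μ) = μ^3 - 9μ^2 + 24μ - 16 = (μ - 4)^2(μ - 1).
μ = 4 has algebraic multiplicity 2; rank(C − 4I) = 1, so geometric multiplicity = 2.
Every eigenvalue has geometric = algebraic multiplicity, so C is diagonalizable.

Yes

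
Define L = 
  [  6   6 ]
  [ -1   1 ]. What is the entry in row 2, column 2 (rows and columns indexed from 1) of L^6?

-6005

Characteristic polynomial: s^2 - 7s + 12 = (s - 4)(s - 3), so the eigenvalues are 3, 4.
s=3: eigenvector (-2, 1).
s=4: eigenvector (3, -1).
P = [[-2, 3], [1, -1]], D = diag(3, 4), P⁻¹ = [[1, 3], [1, 2]].
L⁶ = P·diag(729, 4096)·P⁻¹ = [[10830, 20202], [-3367, -6005]].
The requested entry is -6005.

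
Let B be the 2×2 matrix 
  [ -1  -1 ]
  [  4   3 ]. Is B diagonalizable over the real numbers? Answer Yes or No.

Characteristic polynomial: p(λ) = λ^2 - 2λ + 1 = (λ - 1)^2.
λ = 1 has algebraic multiplicity 2; rank(B − 1I) = 1, so geometric multiplicity = 1.
Geometric multiplicity < algebraic multiplicity, so B is not diagonalizable.

No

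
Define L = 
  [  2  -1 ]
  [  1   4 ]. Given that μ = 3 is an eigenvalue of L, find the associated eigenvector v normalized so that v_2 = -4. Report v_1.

L − 3I = [[-1, -1], [1, 1]].
Solving (L − 3I)v = 0 gives the eigenspace spanned by (4, -4).
With v_2 = -4, v = (4, -4), so v_1 = 4.

4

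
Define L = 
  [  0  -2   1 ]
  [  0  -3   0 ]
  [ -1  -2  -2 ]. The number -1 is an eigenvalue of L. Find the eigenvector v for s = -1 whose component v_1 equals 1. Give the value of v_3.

-1

L + 1I = [[1, -2, 1], [0, -2, 0], [-1, -2, -1]].
Solving (L + 1I)v = 0 gives the eigenspace spanned by (1, 0, -1).
With v_1 = 1, v = (1, 0, -1), so v_3 = -1.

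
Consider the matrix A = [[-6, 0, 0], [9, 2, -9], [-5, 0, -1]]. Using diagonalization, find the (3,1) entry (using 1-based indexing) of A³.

Characteristic polynomial: λ^3 + 5λ^2 - 8λ - 12 = (λ - 2)(λ + 1)(λ + 6), so the eigenvalues are -6, -1, 2.
λ=-6: eigenvector (1, 0, 1).
λ=-1: eigenvector (0, 3, 1).
λ=2: eigenvector (0, 1, 0).
P = [[1, 0, 0], [0, 3, 1], [1, 1, 0]], D = diag(-6, -1, 2), P⁻¹ = [[1, 0, 0], [-1, 0, 1], [3, 1, -3]].
A³ = P·diag(-216, -1, 8)·P⁻¹ = [[-216, 0, 0], [27, 8, -27], [-215, 0, -1]].
The requested entry is -215.

-215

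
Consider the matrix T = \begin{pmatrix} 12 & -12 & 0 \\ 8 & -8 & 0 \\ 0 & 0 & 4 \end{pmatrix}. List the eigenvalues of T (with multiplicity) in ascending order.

Characteristic polynomial: p(λ) = λ^3 - 8λ^2 + 16λ = λ(λ - 4)^2.
Roots (with multiplicity): 0, 4, 4.

0, 4, 4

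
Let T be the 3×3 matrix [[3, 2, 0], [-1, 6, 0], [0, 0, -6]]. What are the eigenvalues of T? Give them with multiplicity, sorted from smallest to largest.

Characteristic polynomial: p(s) = s^3 - 3s^2 - 34s + 120 = (s - 5)(s - 4)(s + 6).
Roots (with multiplicity): -6, 4, 5.

-6, 4, 5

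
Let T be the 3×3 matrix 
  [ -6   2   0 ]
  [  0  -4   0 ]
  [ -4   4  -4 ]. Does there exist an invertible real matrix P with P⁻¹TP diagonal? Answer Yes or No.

Characteristic polynomial: p(λ) = λ^3 + 14λ^2 + 64λ + 96 = (λ + 4)^2(λ + 6).
λ = -4 has algebraic multiplicity 2; rank(T + 4I) = 1, so geometric multiplicity = 2.
Every eigenvalue has geometric = algebraic multiplicity, so T is diagonalizable.

Yes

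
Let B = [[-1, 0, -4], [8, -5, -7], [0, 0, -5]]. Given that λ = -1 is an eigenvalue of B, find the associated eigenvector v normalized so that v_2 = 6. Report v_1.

3

B + 1I = [[0, 0, -4], [8, -4, -7], [0, 0, -4]].
Solving (B + 1I)v = 0 gives the eigenspace spanned by (3, 6, 0).
With v_2 = 6, v = (3, 6, 0), so v_1 = 3.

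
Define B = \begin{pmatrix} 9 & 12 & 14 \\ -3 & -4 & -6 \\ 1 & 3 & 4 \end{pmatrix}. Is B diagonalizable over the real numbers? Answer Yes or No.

No

Characteristic polynomial: p(μ) = μ^3 - 9μ^2 + 24μ - 20 = (μ - 5)(μ - 2)^2.
μ = 2 has algebraic multiplicity 2; rank(B − 2I) = 2, so geometric multiplicity = 1.
Geometric multiplicity < algebraic multiplicity, so B is not diagonalizable.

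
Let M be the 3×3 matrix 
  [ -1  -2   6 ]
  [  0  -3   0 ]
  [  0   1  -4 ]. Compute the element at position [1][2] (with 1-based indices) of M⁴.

Characteristic polynomial: t^3 + 8t^2 + 19t + 12 = (t + 1)(t + 3)(t + 4), so the eigenvalues are -4, -3, -1.
t=-1: eigenvector (1, 0, 0).
t=-3: eigenvector (-2, 1, 1).
t=-4: eigenvector (-2, 0, 1).
P = [[1, -2, -2], [0, 1, 0], [0, 1, 1]], D = diag(-1, -3, -4), P⁻¹ = [[1, 0, 2], [0, 1, 0], [0, -1, 1]].
M⁴ = P·diag(1, 81, 256)·P⁻¹ = [[1, 350, -510], [0, 81, 0], [0, -175, 256]].
The requested entry is 350.

350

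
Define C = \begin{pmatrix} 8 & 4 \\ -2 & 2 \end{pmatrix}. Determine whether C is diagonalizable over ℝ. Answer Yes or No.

Yes

Characteristic polynomial: p(r) = r^2 - 10r + 24 = (r - 6)(r - 4).
All 2 eigenvalues are distinct, so C is diagonalizable.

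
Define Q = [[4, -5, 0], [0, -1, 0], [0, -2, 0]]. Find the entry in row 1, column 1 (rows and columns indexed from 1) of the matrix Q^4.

256

Characteristic polynomial: λ^3 - 3λ^2 - 4λ = λ(λ - 4)(λ + 1), so the eigenvalues are -1, 0, 4.
λ=4: eigenvector (1, 0, 0).
λ=-1: eigenvector (1, 1, 2).
λ=0: eigenvector (0, 0, 1).
P = [[1, 1, 0], [0, 1, 0], [0, 2, 1]], D = diag(4, -1, 0), P⁻¹ = [[1, -1, 0], [0, 1, 0], [0, -2, 1]].
Q⁴ = P·diag(256, 1, 0)·P⁻¹ = [[256, -255, 0], [0, 1, 0], [0, 2, 0]].
The requested entry is 256.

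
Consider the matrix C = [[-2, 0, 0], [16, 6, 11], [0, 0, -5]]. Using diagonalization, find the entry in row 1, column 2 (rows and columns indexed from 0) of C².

11

Characteristic polynomial: λ^3 + λ^2 - 32λ - 60 = (λ - 6)(λ + 2)(λ + 5), so the eigenvalues are -5, -2, 6.
λ=-2: eigenvector (1, -2, 0).
λ=-5: eigenvector (0, -1, 1).
λ=6: eigenvector (0, 1, 0).
P = [[1, 0, 0], [-2, -1, 1], [0, 1, 0]], D = diag(-2, -5, 6), P⁻¹ = [[1, 0, 0], [0, 0, 1], [2, 1, 1]].
C² = P·diag(4, 25, 36)·P⁻¹ = [[4, 0, 0], [64, 36, 11], [0, 0, 25]].
The requested entry is 11.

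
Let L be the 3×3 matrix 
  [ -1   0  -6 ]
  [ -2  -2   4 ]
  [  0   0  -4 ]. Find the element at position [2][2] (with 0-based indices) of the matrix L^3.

Characteristic polynomial: s^3 + 7s^2 + 14s + 8 = (s + 1)(s + 2)(s + 4), so the eigenvalues are -4, -2, -1.
s=-1: eigenvector (1, -2, 0).
s=-2: eigenvector (0, 1, 0).
s=-4: eigenvector (2, 0, 1).
P = [[1, 0, 2], [-2, 1, 0], [0, 0, 1]], D = diag(-1, -2, -4), P⁻¹ = [[1, 0, -2], [2, 1, -4], [0, 0, 1]].
L³ = P·diag(-1, -8, -64)·P⁻¹ = [[-1, 0, -126], [-14, -8, 28], [0, 0, -64]].
The requested entry is -64.

-64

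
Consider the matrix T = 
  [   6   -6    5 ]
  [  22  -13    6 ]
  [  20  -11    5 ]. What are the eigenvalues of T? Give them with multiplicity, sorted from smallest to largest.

Characteristic polynomial: p(r) = r^3 + 2r^2 - 15r - 36 = (r - 4)(r + 3)^2.
Roots (with multiplicity): -3, -3, 4.

-3, -3, 4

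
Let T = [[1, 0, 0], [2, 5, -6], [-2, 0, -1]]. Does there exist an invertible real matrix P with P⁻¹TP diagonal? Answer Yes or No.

Characteristic polynomial: p(r) = r^3 - 5r^2 - r + 5 = (r - 5)(r - 1)(r + 1).
All 3 eigenvalues are distinct, so T is diagonalizable.

Yes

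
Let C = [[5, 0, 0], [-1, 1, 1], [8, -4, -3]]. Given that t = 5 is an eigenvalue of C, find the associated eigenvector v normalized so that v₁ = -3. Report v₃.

C − 5I = [[0, 0, 0], [-1, -4, 1], [8, -4, -8]].
Solving (C − 5I)v = 0 gives the eigenspace spanned by (-3, 0, -3).
With v₁ = -3, v = (-3, 0, -3), so v₃ = -3.

-3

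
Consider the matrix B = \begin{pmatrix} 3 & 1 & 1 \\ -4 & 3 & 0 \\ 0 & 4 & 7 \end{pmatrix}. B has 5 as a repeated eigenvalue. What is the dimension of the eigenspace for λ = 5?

B − 5I = [[-2, 1, 1], [-4, -2, 0], [0, 4, 2]].
This matrix has rank 2, so its null space has dimension 3 − 2 = 1.

1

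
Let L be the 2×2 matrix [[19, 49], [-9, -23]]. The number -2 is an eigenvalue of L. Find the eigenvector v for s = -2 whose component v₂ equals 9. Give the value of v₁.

L + 2I = [[21, 49], [-9, -21]].
Solving (L + 2I)v = 0 gives the eigenspace spanned by (-21, 9).
With v₂ = 9, v = (-21, 9), so v₁ = -21.

-21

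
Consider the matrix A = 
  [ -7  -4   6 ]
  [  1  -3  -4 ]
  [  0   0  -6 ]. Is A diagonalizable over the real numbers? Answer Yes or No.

Characteristic polynomial: p(t) = t^3 + 16t^2 + 85t + 150 = (t + 5)^2(t + 6).
t = -5 has algebraic multiplicity 2; rank(A + 5I) = 2, so geometric multiplicity = 1.
Geometric multiplicity < algebraic multiplicity, so A is not diagonalizable.

No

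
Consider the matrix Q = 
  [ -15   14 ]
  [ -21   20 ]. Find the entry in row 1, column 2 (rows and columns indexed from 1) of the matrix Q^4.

2590

Characteristic polynomial: μ^2 - 5μ - 6 = (μ - 6)(μ + 1), so the eigenvalues are -1, 6.
μ=-1: eigenvector (1, 1).
μ=6: eigenvector (2, 3).
P = [[1, 2], [1, 3]], D = diag(-1, 6), P⁻¹ = [[3, -2], [-1, 1]].
Q⁴ = P·diag(1, 1296)·P⁻¹ = [[-2589, 2590], [-3885, 3886]].
The requested entry is 2590.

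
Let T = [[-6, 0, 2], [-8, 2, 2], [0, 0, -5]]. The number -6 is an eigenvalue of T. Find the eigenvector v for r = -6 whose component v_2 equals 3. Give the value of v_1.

3

T + 6I = [[0, 0, 2], [-8, 8, 2], [0, 0, 1]].
Solving (T + 6I)v = 0 gives the eigenspace spanned by (3, 3, 0).
With v_2 = 3, v = (3, 3, 0), so v_1 = 3.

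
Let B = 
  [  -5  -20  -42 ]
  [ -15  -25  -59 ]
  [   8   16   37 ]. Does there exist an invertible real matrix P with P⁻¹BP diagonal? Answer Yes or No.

No

Characteristic polynomial: p(r) = r^3 - 7r^2 - 5r + 75 = (r - 5)^2(r + 3).
r = 5 has algebraic multiplicity 2; rank(B − 5I) = 2, so geometric multiplicity = 1.
Geometric multiplicity < algebraic multiplicity, so B is not diagonalizable.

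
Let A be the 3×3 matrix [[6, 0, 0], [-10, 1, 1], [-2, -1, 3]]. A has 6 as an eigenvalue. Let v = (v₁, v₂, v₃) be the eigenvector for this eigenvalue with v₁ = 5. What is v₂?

A − 6I = [[0, 0, 0], [-10, -5, 1], [-2, -1, -3]].
Solving (A − 6I)v = 0 gives the eigenspace spanned by (5, -10, 0).
With v₁ = 5, v = (5, -10, 0), so v₂ = -10.

-10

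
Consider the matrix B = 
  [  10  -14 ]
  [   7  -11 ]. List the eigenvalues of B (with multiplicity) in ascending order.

-4, 3

Characteristic polynomial: p(μ) = μ^2 + μ - 12 = (μ - 3)(μ + 4).
Roots (with multiplicity): -4, 3.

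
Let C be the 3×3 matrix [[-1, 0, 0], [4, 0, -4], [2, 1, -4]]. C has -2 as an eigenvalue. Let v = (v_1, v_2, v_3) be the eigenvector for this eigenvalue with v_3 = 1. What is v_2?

2

C + 2I = [[1, 0, 0], [4, 2, -4], [2, 1, -2]].
Solving (C + 2I)v = 0 gives the eigenspace spanned by (0, 2, 1).
With v_3 = 1, v = (0, 2, 1), so v_2 = 2.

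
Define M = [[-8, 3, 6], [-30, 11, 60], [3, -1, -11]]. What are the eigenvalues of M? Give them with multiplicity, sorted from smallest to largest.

-5, -4, 1

Characteristic polynomial: p(μ) = μ^3 + 8μ^2 + 11μ - 20 = (μ - 1)(μ + 4)(μ + 5).
Roots (with multiplicity): -5, -4, 1.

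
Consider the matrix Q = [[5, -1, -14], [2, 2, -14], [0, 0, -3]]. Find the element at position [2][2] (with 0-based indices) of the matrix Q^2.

9

Characteristic polynomial: t^3 - 4t^2 - 9t + 36 = (t - 4)(t - 3)(t + 3), so the eigenvalues are -3, 3, 4.
t=3: eigenvector (1, 2, 0).
t=4: eigenvector (1, 1, 0).
t=-3: eigenvector (2, 2, 1).
P = [[1, 1, 2], [2, 1, 2], [0, 0, 1]], D = diag(3, 4, -3), P⁻¹ = [[-1, 1, 0], [2, -1, -2], [0, 0, 1]].
Q² = P·diag(9, 16, 9)·P⁻¹ = [[23, -7, -14], [14, 2, -14], [0, 0, 9]].
The requested entry is 9.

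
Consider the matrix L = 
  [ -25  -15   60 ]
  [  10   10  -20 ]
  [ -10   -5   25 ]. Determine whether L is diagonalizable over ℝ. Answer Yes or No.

Characteristic polynomial: p(μ) = μ^3 - 10μ^2 + 25μ = μ(μ - 5)^2.
μ = 5 has algebraic multiplicity 2; rank(L − 5I) = 1, so geometric multiplicity = 2.
Every eigenvalue has geometric = algebraic multiplicity, so L is diagonalizable.

Yes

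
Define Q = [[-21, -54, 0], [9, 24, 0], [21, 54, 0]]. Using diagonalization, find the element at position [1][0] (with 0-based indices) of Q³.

243

Characteristic polynomial: μ^3 - 3μ^2 - 18μ = μ(μ - 6)(μ + 3), so the eigenvalues are -3, 0, 6.
μ=-3: eigenvector (3, -1, -3).
μ=0: eigenvector (0, 0, 1).
μ=6: eigenvector (-2, 1, 2).
P = [[3, 0, -2], [-1, 0, 1], [-3, 1, 2]], D = diag(-3, 0, 6), P⁻¹ = [[1, 2, 0], [1, 0, 1], [1, 3, 0]].
Q³ = P·diag(-27, 0, 216)·P⁻¹ = [[-513, -1458, 0], [243, 702, 0], [513, 1458, 0]].
The requested entry is 243.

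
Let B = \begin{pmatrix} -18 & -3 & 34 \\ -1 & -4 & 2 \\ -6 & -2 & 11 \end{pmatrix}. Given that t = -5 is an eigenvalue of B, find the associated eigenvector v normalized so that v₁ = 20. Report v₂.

4

B + 5I = [[-13, -3, 34], [-1, 1, 2], [-6, -2, 16]].
Solving (B + 5I)v = 0 gives the eigenspace spanned by (20, 4, 8).
With v₁ = 20, v = (20, 4, 8), so v₂ = 4.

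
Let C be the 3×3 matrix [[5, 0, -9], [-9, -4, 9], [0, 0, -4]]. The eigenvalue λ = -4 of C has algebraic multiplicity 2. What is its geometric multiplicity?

2

C + 4I = [[9, 0, -9], [-9, 0, 9], [0, 0, 0]].
This matrix has rank 1, so its null space has dimension 3 − 1 = 2.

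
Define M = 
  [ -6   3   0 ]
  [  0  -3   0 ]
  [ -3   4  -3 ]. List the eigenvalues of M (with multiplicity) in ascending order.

-6, -3, -3

Characteristic polynomial: p(λ) = λ^3 + 12λ^2 + 45λ + 54 = (λ + 3)^2(λ + 6).
Roots (with multiplicity): -6, -3, -3.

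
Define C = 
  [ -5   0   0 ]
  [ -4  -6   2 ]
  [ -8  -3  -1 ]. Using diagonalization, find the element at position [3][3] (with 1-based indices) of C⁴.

Characteristic polynomial: r^3 + 12r^2 + 47r + 60 = (r + 3)(r + 4)(r + 5), so the eigenvalues are -5, -4, -3.
r=-3: eigenvector (0, 2, 3).
r=-4: eigenvector (0, 1, 1).
r=-5: eigenvector (1, 0, 2).
P = [[0, 0, 1], [2, 1, 0], [3, 1, 2]], D = diag(-3, -4, -5), P⁻¹ = [[-2, -1, 1], [4, 3, -2], [1, 0, 0]].
C⁴ = P·diag(81, 256, 625)·P⁻¹ = [[625, 0, 0], [700, 606, -350], [1788, 525, -269]].
The requested entry is -269.

-269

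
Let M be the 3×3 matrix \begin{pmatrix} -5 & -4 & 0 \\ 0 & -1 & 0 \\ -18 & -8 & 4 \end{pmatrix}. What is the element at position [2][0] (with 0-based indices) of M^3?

-378

Characteristic polynomial: r^3 + 2r^2 - 19r - 20 = (r - 4)(r + 1)(r + 5), so the eigenvalues are -5, -1, 4.
r=-5: eigenvector (1, 0, 2).
r=4: eigenvector (0, 0, 1).
r=-1: eigenvector (-1, 1, -2).
P = [[1, 0, -1], [0, 0, 1], [2, 1, -2]], D = diag(-5, 4, -1), P⁻¹ = [[1, 1, 0], [-2, 0, 1], [0, 1, 0]].
M³ = P·diag(-125, 64, -1)·P⁻¹ = [[-125, -124, 0], [0, -1, 0], [-378, -248, 64]].
The requested entry is -378.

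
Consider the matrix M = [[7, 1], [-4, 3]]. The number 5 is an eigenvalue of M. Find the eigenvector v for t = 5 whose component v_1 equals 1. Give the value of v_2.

M − 5I = [[2, 1], [-4, -2]].
Solving (M − 5I)v = 0 gives the eigenspace spanned by (1, -2).
With v_1 = 1, v = (1, -2), so v_2 = -2.

-2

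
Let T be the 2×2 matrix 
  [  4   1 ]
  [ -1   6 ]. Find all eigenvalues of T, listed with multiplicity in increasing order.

Characteristic polynomial: p(r) = r^2 - 10r + 25 = (r - 5)^2.
Roots (with multiplicity): 5, 5.

5, 5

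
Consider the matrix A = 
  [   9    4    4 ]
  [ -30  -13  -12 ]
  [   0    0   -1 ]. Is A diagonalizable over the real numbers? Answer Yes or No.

Characteristic polynomial: p(μ) = μ^3 + 5μ^2 + 7μ + 3 = (μ + 1)^2(μ + 3).
μ = -1 has algebraic multiplicity 2; rank(A + 1I) = 1, so geometric multiplicity = 2.
Every eigenvalue has geometric = algebraic multiplicity, so A is diagonalizable.

Yes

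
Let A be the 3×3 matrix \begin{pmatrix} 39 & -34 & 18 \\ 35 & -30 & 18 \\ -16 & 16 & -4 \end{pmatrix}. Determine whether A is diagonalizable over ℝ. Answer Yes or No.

Yes

Characteristic polynomial: p(t) = t^3 - 5t^2 - 16t + 80 = (t - 5)(t - 4)(t + 4).
All 3 eigenvalues are distinct, so A is diagonalizable.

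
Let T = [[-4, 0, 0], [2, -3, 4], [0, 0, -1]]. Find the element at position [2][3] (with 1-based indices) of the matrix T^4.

Characteristic polynomial: μ^3 + 8μ^2 + 19μ + 12 = (μ + 1)(μ + 3)(μ + 4), so the eigenvalues are -4, -3, -1.
μ=-4: eigenvector (1, -2, 0).
μ=-1: eigenvector (0, 2, 1).
μ=-3: eigenvector (0, 1, 0).
P = [[1, 0, 0], [-2, 2, 1], [0, 1, 0]], D = diag(-4, -1, -3), P⁻¹ = [[1, 0, 0], [0, 0, 1], [2, 1, -2]].
T⁴ = P·diag(256, 1, 81)·P⁻¹ = [[256, 0, 0], [-350, 81, -160], [0, 0, 1]].
The requested entry is -160.

-160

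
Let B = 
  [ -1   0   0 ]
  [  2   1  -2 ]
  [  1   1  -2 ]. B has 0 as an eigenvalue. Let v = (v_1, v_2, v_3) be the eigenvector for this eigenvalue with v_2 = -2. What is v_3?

B = [[-1, 0, 0], [2, 1, -2], [1, 1, -2]].
Solving (B)v = 0 gives the eigenspace spanned by (0, -2, -1).
With v_2 = -2, v = (0, -2, -1), so v_3 = -1.

-1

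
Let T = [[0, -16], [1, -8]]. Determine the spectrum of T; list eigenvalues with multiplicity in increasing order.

Characteristic polynomial: p(μ) = μ^2 + 8μ + 16 = (μ + 4)^2.
Roots (with multiplicity): -4, -4.

-4, -4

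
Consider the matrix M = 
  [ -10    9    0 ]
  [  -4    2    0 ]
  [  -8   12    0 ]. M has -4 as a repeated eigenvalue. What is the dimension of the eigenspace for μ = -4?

1

M + 4I = [[-6, 9, 0], [-4, 6, 0], [-8, 12, 4]].
This matrix has rank 2, so its null space has dimension 3 − 2 = 1.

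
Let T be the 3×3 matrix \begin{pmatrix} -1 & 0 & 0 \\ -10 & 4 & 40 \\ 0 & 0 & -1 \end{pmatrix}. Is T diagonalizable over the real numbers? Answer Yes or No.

Characteristic polynomial: p(r) = r^3 - 2r^2 - 7r - 4 = (r - 4)(r + 1)^2.
r = -1 has algebraic multiplicity 2; rank(T + 1I) = 1, so geometric multiplicity = 2.
Every eigenvalue has geometric = algebraic multiplicity, so T is diagonalizable.

Yes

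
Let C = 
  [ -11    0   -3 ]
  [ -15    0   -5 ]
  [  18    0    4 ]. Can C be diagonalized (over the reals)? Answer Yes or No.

Characteristic polynomial: p(s) = s^3 + 7s^2 + 10s = s(s + 2)(s + 5).
All 3 eigenvalues are distinct, so C is diagonalizable.

Yes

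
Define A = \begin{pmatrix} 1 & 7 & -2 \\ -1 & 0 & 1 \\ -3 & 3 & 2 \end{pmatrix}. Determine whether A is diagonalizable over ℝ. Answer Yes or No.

Characteristic polynomial: p(s) = s^3 - 3s^2 + 4 = (s - 2)^2(s + 1).
s = 2 has algebraic multiplicity 2; rank(A − 2I) = 2, so geometric multiplicity = 1.
Geometric multiplicity < algebraic multiplicity, so A is not diagonalizable.

No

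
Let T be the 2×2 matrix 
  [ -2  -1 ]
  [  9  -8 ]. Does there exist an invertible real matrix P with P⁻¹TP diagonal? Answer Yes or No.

Characteristic polynomial: p(μ) = μ^2 + 10μ + 25 = (μ + 5)^2.
μ = -5 has algebraic multiplicity 2; rank(T + 5I) = 1, so geometric multiplicity = 1.
Geometric multiplicity < algebraic multiplicity, so T is not diagonalizable.

No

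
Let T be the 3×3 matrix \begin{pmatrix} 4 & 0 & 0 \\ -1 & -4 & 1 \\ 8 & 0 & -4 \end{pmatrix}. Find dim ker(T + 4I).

T + 4I = [[8, 0, 0], [-1, 0, 1], [8, 0, 0]].
This matrix has rank 2, so its null space has dimension 3 − 2 = 1.

1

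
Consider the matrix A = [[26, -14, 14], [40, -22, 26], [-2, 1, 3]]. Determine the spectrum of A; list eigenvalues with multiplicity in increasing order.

Characteristic polynomial: p(r) = r^3 - 7r^2 + 2r + 40 = (r - 5)(r - 4)(r + 2).
Roots (with multiplicity): -2, 4, 5.

-2, 4, 5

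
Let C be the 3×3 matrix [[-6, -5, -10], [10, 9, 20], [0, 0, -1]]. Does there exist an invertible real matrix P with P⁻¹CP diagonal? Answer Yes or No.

Characteristic polynomial: p(r) = r^3 - 2r^2 - 7r - 4 = (r - 4)(r + 1)^2.
r = -1 has algebraic multiplicity 2; rank(C + 1I) = 1, so geometric multiplicity = 2.
Every eigenvalue has geometric = algebraic multiplicity, so C is diagonalizable.

Yes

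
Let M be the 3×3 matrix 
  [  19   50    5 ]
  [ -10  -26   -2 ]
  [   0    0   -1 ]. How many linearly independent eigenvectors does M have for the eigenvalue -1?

M + 1I = [[20, 50, 5], [-10, -25, -2], [0, 0, 0]].
This matrix has rank 2, so its null space has dimension 3 − 2 = 1.

1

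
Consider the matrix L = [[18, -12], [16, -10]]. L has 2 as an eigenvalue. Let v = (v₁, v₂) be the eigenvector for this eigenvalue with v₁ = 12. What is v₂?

L − 2I = [[16, -12], [16, -12]].
Solving (L − 2I)v = 0 gives the eigenspace spanned by (12, 16).
With v₁ = 12, v = (12, 16), so v₂ = 16.

16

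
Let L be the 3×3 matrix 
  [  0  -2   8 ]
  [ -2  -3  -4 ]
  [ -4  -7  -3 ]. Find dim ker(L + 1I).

L + 1I = [[1, -2, 8], [-2, -2, -4], [-4, -7, -2]].
This matrix has rank 2, so its null space has dimension 3 − 2 = 1.

1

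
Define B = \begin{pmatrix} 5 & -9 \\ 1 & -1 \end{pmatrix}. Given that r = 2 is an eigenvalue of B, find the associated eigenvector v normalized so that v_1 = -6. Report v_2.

B − 2I = [[3, -9], [1, -3]].
Solving (B − 2I)v = 0 gives the eigenspace spanned by (-6, -2).
With v_1 = -6, v = (-6, -2), so v_2 = -2.

-2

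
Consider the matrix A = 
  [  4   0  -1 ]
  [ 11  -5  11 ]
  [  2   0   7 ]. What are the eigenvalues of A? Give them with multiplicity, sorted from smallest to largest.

-5, 5, 6

Characteristic polynomial: p(μ) = μ^3 - 6μ^2 - 25μ + 150 = (μ - 6)(μ - 5)(μ + 5).
Roots (with multiplicity): -5, 5, 6.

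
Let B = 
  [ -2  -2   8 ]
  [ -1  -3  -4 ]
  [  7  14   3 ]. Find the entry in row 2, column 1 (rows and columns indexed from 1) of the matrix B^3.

Characteristic polynomial: s^3 + 2s^2 - 11s - 12 = (s - 3)(s + 1)(s + 4), so the eigenvalues are -4, -1, 3.
s=3: eigenvector (2, -1, 1).
s=-1: eigenvector (-2, 1, 0).
s=-4: eigenvector (3, -1, -1).
P = [[2, -2, 3], [-1, 1, -1], [1, 0, -1]], D = diag(3, -1, -4), P⁻¹ = [[1, 2, 1], [2, 5, 1], [1, 2, 0]].
B³ = P·diag(27, -1, -64)·P⁻¹ = [[-134, -266, 56], [35, 69, -28], [91, 182, 27]].
The requested entry is 35.

35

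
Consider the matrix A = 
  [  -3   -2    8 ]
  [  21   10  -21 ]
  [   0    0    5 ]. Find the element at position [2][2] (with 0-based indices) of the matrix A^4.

Characteristic polynomial: λ^3 - 12λ^2 + 47λ - 60 = (λ - 5)(λ - 4)(λ - 3), so the eigenvalues are 3, 4, 5.
λ=3: eigenvector (1, -3, 0).
λ=5: eigenvector (1, 0, 1).
λ=4: eigenvector (-2, 7, 0).
P = [[1, 1, -2], [-3, 0, 7], [0, 1, 0]], D = diag(3, 5, 4), P⁻¹ = [[7, 2, -7], [0, 0, 1], [3, 1, -3]].
A⁴ = P·diag(81, 625, 256)·P⁻¹ = [[-969, -350, 1594], [3675, 1306, -3675], [0, 0, 625]].
The requested entry is 625.

625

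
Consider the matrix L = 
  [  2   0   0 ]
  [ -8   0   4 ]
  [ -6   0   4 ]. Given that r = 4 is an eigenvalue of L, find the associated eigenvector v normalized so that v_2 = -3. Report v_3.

L − 4I = [[-2, 0, 0], [-8, -4, 4], [-6, 0, 0]].
Solving (L − 4I)v = 0 gives the eigenspace spanned by (0, -3, -3).
With v_2 = -3, v = (0, -3, -3), so v_3 = -3.

-3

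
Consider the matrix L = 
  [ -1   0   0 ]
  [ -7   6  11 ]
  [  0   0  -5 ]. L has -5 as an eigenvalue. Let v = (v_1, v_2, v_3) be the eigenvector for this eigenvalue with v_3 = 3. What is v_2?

-3

L + 5I = [[4, 0, 0], [-7, 11, 11], [0, 0, 0]].
Solving (L + 5I)v = 0 gives the eigenspace spanned by (0, -3, 3).
With v_3 = 3, v = (0, -3, 3), so v_2 = -3.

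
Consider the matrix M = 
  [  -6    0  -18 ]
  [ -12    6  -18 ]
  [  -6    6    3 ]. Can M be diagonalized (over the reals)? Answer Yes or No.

Characteristic polynomial: p(t) = t^3 - 3t^2 - 36t + 108 = (t - 6)(t - 3)(t + 6).
All 3 eigenvalues are distinct, so M is diagonalizable.

Yes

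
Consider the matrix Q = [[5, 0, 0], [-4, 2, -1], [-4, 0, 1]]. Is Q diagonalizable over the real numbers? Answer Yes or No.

Characteristic polynomial: p(r) = r^3 - 8r^2 + 17r - 10 = (r - 5)(r - 2)(r - 1).
All 3 eigenvalues are distinct, so Q is diagonalizable.

Yes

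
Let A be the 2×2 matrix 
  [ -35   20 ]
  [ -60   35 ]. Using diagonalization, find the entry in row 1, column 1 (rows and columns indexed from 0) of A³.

875

Characteristic polynomial: λ^2 - 25 = (λ - 5)(λ + 5), so the eigenvalues are -5, 5.
λ=-5: eigenvector (-2, -3).
λ=5: eigenvector (1, 2).
P = [[-2, 1], [-3, 2]], D = diag(-5, 5), P⁻¹ = [[-2, 1], [-3, 2]].
A³ = P·diag(-125, 125)·P⁻¹ = [[-875, 500], [-1500, 875]].
The requested entry is 875.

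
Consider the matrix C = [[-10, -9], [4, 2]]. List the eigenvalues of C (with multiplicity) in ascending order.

Characteristic polynomial: p(s) = s^2 + 8s + 16 = (s + 4)^2.
Roots (with multiplicity): -4, -4.

-4, -4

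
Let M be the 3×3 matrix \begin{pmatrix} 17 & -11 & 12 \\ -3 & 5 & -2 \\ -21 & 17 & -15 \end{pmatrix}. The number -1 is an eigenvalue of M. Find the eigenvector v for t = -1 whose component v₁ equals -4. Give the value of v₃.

6

M + 1I = [[18, -11, 12], [-3, 6, -2], [-21, 17, -14]].
Solving (M + 1I)v = 0 gives the eigenspace spanned by (-4, 0, 6).
With v₁ = -4, v = (-4, 0, 6), so v₃ = 6.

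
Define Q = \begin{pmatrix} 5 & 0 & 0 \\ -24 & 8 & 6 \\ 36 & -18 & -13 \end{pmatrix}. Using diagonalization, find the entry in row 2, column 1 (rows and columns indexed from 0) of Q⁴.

Characteristic polynomial: μ^3 - 21μ - 20 = (μ - 5)(μ + 1)(μ + 4), so the eigenvalues are -4, -1, 5.
μ=-1: eigenvector (0, -2, 3).
μ=-4: eigenvector (0, -1, 2).
μ=5: eigenvector (1, -4, 6).
P = [[0, 0, 1], [-2, -1, -4], [3, 2, 6]], D = diag(-1, -4, 5), P⁻¹ = [[-2, -2, -1], [0, 3, 2], [1, 0, 0]].
Q⁴ = P·diag(1, 256, 625)·P⁻¹ = [[625, 0, 0], [-2496, -764, -510], [3744, 1530, 1021]].
The requested entry is 1530.

1530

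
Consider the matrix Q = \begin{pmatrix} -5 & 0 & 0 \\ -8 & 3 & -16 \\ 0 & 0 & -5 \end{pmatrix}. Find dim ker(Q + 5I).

2

Q + 5I = [[0, 0, 0], [-8, 8, -16], [0, 0, 0]].
This matrix has rank 1, so its null space has dimension 3 − 1 = 2.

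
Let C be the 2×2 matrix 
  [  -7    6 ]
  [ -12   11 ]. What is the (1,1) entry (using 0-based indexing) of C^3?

Characteristic polynomial: μ^2 - 4μ - 5 = (μ - 5)(μ + 1), so the eigenvalues are -1, 5.
μ=-1: eigenvector (1, 1).
μ=5: eigenvector (-1, -2).
P = [[1, -1], [1, -2]], D = diag(-1, 5), P⁻¹ = [[2, -1], [1, -1]].
C³ = P·diag(-1, 125)·P⁻¹ = [[-127, 126], [-252, 251]].
The requested entry is 251.

251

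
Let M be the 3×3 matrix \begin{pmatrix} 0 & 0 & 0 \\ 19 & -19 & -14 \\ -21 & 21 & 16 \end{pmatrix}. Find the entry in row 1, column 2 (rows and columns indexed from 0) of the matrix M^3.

-266

Characteristic polynomial: s^3 + 3s^2 - 10s = s(s - 2)(s + 5), so the eigenvalues are -5, 0, 2.
s=2: eigenvector (0, -2, 3).
s=-5: eigenvector (0, 1, -1).
s=0: eigenvector (1, 1, 0).
P = [[0, 0, 1], [-2, 1, 1], [3, -1, 0]], D = diag(2, -5, 0), P⁻¹ = [[-1, 1, 1], [-3, 3, 2], [1, 0, 0]].
M³ = P·diag(8, -125, 0)·P⁻¹ = [[0, 0, 0], [391, -391, -266], [-399, 399, 274]].
The requested entry is -266.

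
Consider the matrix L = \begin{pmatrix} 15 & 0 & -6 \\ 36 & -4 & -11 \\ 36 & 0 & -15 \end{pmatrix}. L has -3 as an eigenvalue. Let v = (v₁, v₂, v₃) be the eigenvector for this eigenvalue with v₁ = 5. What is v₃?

15

L + 3I = [[18, 0, -6], [36, -1, -11], [36, 0, -12]].
Solving (L + 3I)v = 0 gives the eigenspace spanned by (5, 15, 15).
With v₁ = 5, v = (5, 15, 15), so v₃ = 15.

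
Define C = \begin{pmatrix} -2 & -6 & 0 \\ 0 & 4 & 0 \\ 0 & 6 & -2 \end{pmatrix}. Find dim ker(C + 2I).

C + 2I = [[0, -6, 0], [0, 6, 0], [0, 6, 0]].
This matrix has rank 1, so its null space has dimension 3 − 1 = 2.

2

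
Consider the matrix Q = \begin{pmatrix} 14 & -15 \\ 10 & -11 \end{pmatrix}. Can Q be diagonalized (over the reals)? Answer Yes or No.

Yes

Characteristic polynomial: p(λ) = λ^2 - 3λ - 4 = (λ - 4)(λ + 1).
All 2 eigenvalues are distinct, so Q is diagonalizable.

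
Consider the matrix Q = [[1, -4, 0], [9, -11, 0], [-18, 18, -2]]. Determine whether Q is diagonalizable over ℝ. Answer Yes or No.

No

Characteristic polynomial: p(μ) = μ^3 + 12μ^2 + 45μ + 50 = (μ + 2)(μ + 5)^2.
μ = -5 has algebraic multiplicity 2; rank(Q + 5I) = 2, so geometric multiplicity = 1.
Geometric multiplicity < algebraic multiplicity, so Q is not diagonalizable.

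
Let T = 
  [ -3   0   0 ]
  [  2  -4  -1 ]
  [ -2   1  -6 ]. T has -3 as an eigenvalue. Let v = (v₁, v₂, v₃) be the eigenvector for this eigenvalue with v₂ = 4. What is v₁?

2

T + 3I = [[0, 0, 0], [2, -1, -1], [-2, 1, -3]].
Solving (T + 3I)v = 0 gives the eigenspace spanned by (2, 4, 0).
With v₂ = 4, v = (2, 4, 0), so v₁ = 2.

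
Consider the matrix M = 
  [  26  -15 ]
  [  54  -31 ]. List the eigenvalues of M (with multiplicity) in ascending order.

-4, -1

Characteristic polynomial: p(μ) = μ^2 + 5μ + 4 = (μ + 1)(μ + 4).
Roots (with multiplicity): -4, -1.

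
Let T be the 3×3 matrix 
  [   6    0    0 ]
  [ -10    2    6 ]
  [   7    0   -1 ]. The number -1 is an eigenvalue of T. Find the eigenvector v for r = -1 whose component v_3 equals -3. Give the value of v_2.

6

T + 1I = [[7, 0, 0], [-10, 3, 6], [7, 0, 0]].
Solving (T + 1I)v = 0 gives the eigenspace spanned by (0, 6, -3).
With v_3 = -3, v = (0, 6, -3), so v_2 = 6.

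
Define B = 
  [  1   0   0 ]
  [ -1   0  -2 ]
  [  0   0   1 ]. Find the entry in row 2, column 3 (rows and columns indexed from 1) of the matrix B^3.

-2

Characteristic polynomial: r^3 - 2r^2 + r = r(r - 1)^2, so the eigenvalues are 0, 1, 1.
r=1: eigenvector (1, -1, 0).
r=1: eigenvector (1, 1, -1).
r=0: eigenvector (0, 1, 0).
P = [[1, 1, 0], [-1, 1, 1], [0, -1, 0]], D = diag(1, 1, 0), P⁻¹ = [[1, 0, 1], [0, 0, -1], [1, 1, 2]].
B³ = P·diag(1, 1, 0)·P⁻¹ = [[1, 0, 0], [-1, 0, -2], [0, 0, 1]].
The requested entry is -2.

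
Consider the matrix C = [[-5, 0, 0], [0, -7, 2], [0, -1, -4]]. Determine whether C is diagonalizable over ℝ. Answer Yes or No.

Characteristic polynomial: p(s) = s^3 + 16s^2 + 85s + 150 = (s + 5)^2(s + 6).
s = -5 has algebraic multiplicity 2; rank(C + 5I) = 1, so geometric multiplicity = 2.
Every eigenvalue has geometric = algebraic multiplicity, so C is diagonalizable.

Yes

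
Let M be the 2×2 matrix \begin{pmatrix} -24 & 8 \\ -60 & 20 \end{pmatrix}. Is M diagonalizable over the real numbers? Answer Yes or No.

Characteristic polynomial: p(λ) = λ^2 + 4λ = λ(λ + 4).
All 2 eigenvalues are distinct, so M is diagonalizable.

Yes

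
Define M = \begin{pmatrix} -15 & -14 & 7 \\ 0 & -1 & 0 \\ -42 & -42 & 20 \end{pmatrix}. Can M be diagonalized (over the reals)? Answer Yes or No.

Characteristic polynomial: p(t) = t^3 - 4t^2 - 11t - 6 = (t - 6)(t + 1)^2.
t = -1 has algebraic multiplicity 2; rank(M + 1I) = 1, so geometric multiplicity = 2.
Every eigenvalue has geometric = algebraic multiplicity, so M is diagonalizable.

Yes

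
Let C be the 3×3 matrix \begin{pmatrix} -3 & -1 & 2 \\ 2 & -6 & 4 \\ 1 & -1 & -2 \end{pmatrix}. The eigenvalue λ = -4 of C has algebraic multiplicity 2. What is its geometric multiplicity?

2

C + 4I = [[1, -1, 2], [2, -2, 4], [1, -1, 2]].
This matrix has rank 1, so its null space has dimension 3 − 1 = 2.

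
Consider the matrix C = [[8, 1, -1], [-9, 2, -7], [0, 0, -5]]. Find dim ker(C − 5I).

1

C − 5I = [[3, 1, -1], [-9, -3, -7], [0, 0, -10]].
This matrix has rank 2, so its null space has dimension 3 − 2 = 1.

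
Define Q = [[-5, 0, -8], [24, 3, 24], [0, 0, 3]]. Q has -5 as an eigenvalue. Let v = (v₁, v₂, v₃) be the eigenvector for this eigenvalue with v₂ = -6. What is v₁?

Q + 5I = [[0, 0, -8], [24, 8, 24], [0, 0, 8]].
Solving (Q + 5I)v = 0 gives the eigenspace spanned by (2, -6, 0).
With v₂ = -6, v = (2, -6, 0), so v₁ = 2.

2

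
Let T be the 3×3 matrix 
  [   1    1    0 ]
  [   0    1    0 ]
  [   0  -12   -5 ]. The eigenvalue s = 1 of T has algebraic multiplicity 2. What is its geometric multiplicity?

T − 1I = [[0, 1, 0], [0, 0, 0], [0, -12, -6]].
This matrix has rank 2, so its null space has dimension 3 − 2 = 1.

1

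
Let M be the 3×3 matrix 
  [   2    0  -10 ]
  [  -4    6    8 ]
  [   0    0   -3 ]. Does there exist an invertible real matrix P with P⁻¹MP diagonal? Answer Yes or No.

Characteristic polynomial: p(t) = t^3 - 5t^2 - 12t + 36 = (t - 6)(t - 2)(t + 3).
All 3 eigenvalues are distinct, so M is diagonalizable.

Yes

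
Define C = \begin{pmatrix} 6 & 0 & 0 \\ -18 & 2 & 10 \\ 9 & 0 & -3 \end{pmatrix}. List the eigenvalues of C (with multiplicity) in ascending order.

Characteristic polynomial: p(λ) = λ^3 - 5λ^2 - 12λ + 36 = (λ - 6)(λ - 2)(λ + 3).
Roots (with multiplicity): -3, 2, 6.

-3, 2, 6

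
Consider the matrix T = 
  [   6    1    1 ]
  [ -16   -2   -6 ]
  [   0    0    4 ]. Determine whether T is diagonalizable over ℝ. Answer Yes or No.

No

Characteristic polynomial: p(λ) = λ^3 - 8λ^2 + 20λ - 16 = (λ - 4)(λ - 2)^2.
λ = 2 has algebraic multiplicity 2; rank(T − 2I) = 2, so geometric multiplicity = 1.
Geometric multiplicity < algebraic multiplicity, so T is not diagonalizable.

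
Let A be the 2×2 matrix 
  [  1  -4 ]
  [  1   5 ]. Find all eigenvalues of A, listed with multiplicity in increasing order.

3, 3

Characteristic polynomial: p(t) = t^2 - 6t + 9 = (t - 3)^2.
Roots (with multiplicity): 3, 3.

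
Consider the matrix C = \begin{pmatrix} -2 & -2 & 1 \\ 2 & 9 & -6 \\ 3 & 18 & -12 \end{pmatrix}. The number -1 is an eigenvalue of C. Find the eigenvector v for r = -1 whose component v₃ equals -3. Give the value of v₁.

C + 1I = [[-1, -2, 1], [2, 10, -6], [3, 18, -11]].
Solving (C + 1I)v = 0 gives the eigenspace spanned by (1, -2, -3).
With v₃ = -3, v = (1, -2, -3), so v₁ = 1.

1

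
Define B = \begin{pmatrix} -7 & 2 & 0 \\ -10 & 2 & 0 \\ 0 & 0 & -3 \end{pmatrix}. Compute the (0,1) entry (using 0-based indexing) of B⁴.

Characteristic polynomial: λ^3 + 8λ^2 + 21λ + 18 = (λ + 2)(λ + 3)^2, so the eigenvalues are -3, -3, -2.
λ=-3: eigenvector (1, 2, 0).
λ=-2: eigenvector (2, 5, 0).
λ=-3: eigenvector (0, 0, 1).
P = [[1, 2, 0], [2, 5, 0], [0, 0, 1]], D = diag(-3, -2, -3), P⁻¹ = [[5, -2, 0], [-2, 1, 0], [0, 0, 1]].
B⁴ = P·diag(81, 16, 81)·P⁻¹ = [[341, -130, 0], [650, -244, 0], [0, 0, 81]].
The requested entry is -130.

-130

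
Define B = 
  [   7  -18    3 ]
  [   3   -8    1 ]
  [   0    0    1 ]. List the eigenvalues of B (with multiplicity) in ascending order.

-2, 1, 1

Characteristic polynomial: p(μ) = μ^3 - 3μ + 2 = (μ - 1)^2(μ + 2).
Roots (with multiplicity): -2, 1, 1.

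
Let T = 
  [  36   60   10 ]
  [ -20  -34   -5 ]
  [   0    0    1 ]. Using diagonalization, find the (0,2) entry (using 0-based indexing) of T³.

430

Characteristic polynomial: r^3 - 3r^2 - 22r + 24 = (r - 6)(r - 1)(r + 4), so the eigenvalues are -4, 1, 6.
r=-4: eigenvector (-3, 2, 0).
r=6: eigenvector (-2, 1, 0).
r=1: eigenvector (-2, 1, 1).
P = [[-3, -2, -2], [2, 1, 1], [0, 0, 1]], D = diag(-4, 6, 1), P⁻¹ = [[1, 2, 0], [-2, -3, -1], [0, 0, 1]].
T³ = P·diag(-64, 216, 1)·P⁻¹ = [[1056, 1680, 430], [-560, -904, -215], [0, 0, 1]].
The requested entry is 430.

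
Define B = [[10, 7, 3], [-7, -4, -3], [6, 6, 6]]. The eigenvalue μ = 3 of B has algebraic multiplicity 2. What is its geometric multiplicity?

B − 3I = [[7, 7, 3], [-7, -7, -3], [6, 6, 3]].
This matrix has rank 2, so its null space has dimension 3 − 2 = 1.

1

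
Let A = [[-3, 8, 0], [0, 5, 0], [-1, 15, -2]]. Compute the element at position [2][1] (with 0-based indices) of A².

37

Characteristic polynomial: t^3 - 19t - 30 = (t - 5)(t + 2)(t + 3), so the eigenvalues are -3, -2, 5.
t=-3: eigenvector (1, 0, 1).
t=5: eigenvector (1, 1, 2).
t=-2: eigenvector (0, 0, 1).
P = [[1, 1, 0], [0, 1, 0], [1, 2, 1]], D = diag(-3, 5, -2), P⁻¹ = [[1, -1, 0], [0, 1, 0], [-1, -1, 1]].
A² = P·diag(9, 25, 4)·P⁻¹ = [[9, 16, 0], [0, 25, 0], [5, 37, 4]].
The requested entry is 37.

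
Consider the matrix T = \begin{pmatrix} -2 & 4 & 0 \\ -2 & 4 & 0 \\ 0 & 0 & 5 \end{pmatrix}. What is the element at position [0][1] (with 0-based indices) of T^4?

Characteristic polynomial: μ^3 - 7μ^2 + 10μ = μ(μ - 5)(μ - 2), so the eigenvalues are 0, 2, 5.
μ=0: eigenvector (2, 1, 0).
μ=2: eigenvector (1, 1, 0).
μ=5: eigenvector (0, 0, 1).
P = [[2, 1, 0], [1, 1, 0], [0, 0, 1]], D = diag(0, 2, 5), P⁻¹ = [[1, -1, 0], [-1, 2, 0], [0, 0, 1]].
T⁴ = P·diag(0, 16, 625)·P⁻¹ = [[-16, 32, 0], [-16, 32, 0], [0, 0, 625]].
The requested entry is 32.

32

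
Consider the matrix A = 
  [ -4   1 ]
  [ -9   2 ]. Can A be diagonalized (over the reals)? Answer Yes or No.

No

Characteristic polynomial: p(t) = t^2 + 2t + 1 = (t + 1)^2.
t = -1 has algebraic multiplicity 2; rank(A + 1I) = 1, so geometric multiplicity = 1.
Geometric multiplicity < algebraic multiplicity, so A is not diagonalizable.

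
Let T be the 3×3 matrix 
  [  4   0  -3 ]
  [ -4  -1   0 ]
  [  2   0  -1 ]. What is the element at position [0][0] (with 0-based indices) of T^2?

10

Characteristic polynomial: λ^3 - 2λ^2 - λ + 2 = (λ - 2)(λ - 1)(λ + 1), so the eigenvalues are -1, 1, 2.
λ=-1: eigenvector (0, 1, 0).
λ=2: eigenvector (3, -4, 2).
λ=1: eigenvector (1, -2, 1).
P = [[0, 3, 1], [1, -4, -2], [0, 2, 1]], D = diag(-1, 2, 1), P⁻¹ = [[0, 1, 2], [1, 0, -1], [-2, 0, 3]].
T² = P·diag(1, 4, 1)·P⁻¹ = [[10, 0, -9], [-12, 1, 12], [6, 0, -5]].
The requested entry is 10.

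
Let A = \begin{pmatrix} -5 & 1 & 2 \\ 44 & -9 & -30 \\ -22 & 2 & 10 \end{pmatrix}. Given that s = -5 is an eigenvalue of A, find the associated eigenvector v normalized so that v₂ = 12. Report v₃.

A + 5I = [[0, 1, 2], [44, -4, -30], [-22, 2, 15]].
Solving (A + 5I)v = 0 gives the eigenspace spanned by (-3, 12, -6).
With v₂ = 12, v = (-3, 12, -6), so v₃ = -6.

-6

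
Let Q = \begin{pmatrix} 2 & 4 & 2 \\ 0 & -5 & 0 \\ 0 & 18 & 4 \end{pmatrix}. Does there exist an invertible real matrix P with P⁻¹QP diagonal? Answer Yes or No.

Characteristic polynomial: p(r) = r^3 - r^2 - 22r + 40 = (r - 4)(r - 2)(r + 5).
All 3 eigenvalues are distinct, so Q is diagonalizable.

Yes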